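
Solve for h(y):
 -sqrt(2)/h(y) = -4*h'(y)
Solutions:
 h(y) = -sqrt(C1 + 2*sqrt(2)*y)/2
 h(y) = sqrt(C1 + 2*sqrt(2)*y)/2


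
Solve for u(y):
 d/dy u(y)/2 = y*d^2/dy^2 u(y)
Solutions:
 u(y) = C1 + C2*y^(3/2)


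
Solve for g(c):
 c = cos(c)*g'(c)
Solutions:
 g(c) = C1 + Integral(c/cos(c), c)


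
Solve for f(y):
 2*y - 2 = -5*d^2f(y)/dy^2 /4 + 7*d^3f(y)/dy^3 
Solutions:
 f(y) = C1 + C2*y + C3*exp(5*y/28) - 4*y^3/15 - 92*y^2/25


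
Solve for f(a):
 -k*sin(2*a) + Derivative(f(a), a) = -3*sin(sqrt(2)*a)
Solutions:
 f(a) = C1 - k*cos(2*a)/2 + 3*sqrt(2)*cos(sqrt(2)*a)/2


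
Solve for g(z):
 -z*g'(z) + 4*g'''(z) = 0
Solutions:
 g(z) = C1 + Integral(C2*airyai(2^(1/3)*z/2) + C3*airybi(2^(1/3)*z/2), z)


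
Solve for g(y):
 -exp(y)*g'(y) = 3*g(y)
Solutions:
 g(y) = C1*exp(3*exp(-y))


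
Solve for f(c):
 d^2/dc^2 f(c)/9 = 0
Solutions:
 f(c) = C1 + C2*c


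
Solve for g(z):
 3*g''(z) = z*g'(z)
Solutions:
 g(z) = C1 + C2*erfi(sqrt(6)*z/6)


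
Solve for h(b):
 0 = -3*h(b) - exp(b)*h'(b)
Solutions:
 h(b) = C1*exp(3*exp(-b))


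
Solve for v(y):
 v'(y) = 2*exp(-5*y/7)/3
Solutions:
 v(y) = C1 - 14*exp(-5*y/7)/15


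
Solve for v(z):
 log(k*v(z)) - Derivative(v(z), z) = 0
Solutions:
 li(k*v(z))/k = C1 + z


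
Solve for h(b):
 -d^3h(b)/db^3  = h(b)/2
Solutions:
 h(b) = C3*exp(-2^(2/3)*b/2) + (C1*sin(2^(2/3)*sqrt(3)*b/4) + C2*cos(2^(2/3)*sqrt(3)*b/4))*exp(2^(2/3)*b/4)


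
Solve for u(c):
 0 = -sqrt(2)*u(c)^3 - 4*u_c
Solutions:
 u(c) = -sqrt(2)*sqrt(-1/(C1 - sqrt(2)*c))
 u(c) = sqrt(2)*sqrt(-1/(C1 - sqrt(2)*c))


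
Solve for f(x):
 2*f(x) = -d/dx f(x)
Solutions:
 f(x) = C1*exp(-2*x)


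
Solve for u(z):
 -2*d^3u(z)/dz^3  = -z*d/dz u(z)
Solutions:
 u(z) = C1 + Integral(C2*airyai(2^(2/3)*z/2) + C3*airybi(2^(2/3)*z/2), z)


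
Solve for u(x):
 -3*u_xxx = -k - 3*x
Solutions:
 u(x) = C1 + C2*x + C3*x^2 + k*x^3/18 + x^4/24


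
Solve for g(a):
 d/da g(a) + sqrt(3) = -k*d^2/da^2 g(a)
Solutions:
 g(a) = C1 + C2*exp(-a/k) - sqrt(3)*a


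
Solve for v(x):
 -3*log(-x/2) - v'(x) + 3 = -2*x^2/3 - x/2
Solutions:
 v(x) = C1 + 2*x^3/9 + x^2/4 - 3*x*log(-x) + 3*x*(log(2) + 2)


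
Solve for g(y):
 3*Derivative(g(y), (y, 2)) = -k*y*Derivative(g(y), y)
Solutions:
 g(y) = Piecewise((-sqrt(6)*sqrt(pi)*C1*erf(sqrt(6)*sqrt(k)*y/6)/(2*sqrt(k)) - C2, (k > 0) | (k < 0)), (-C1*y - C2, True))


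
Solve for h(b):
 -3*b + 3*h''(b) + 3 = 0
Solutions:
 h(b) = C1 + C2*b + b^3/6 - b^2/2


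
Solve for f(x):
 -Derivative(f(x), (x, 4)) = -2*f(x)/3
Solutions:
 f(x) = C1*exp(-2^(1/4)*3^(3/4)*x/3) + C2*exp(2^(1/4)*3^(3/4)*x/3) + C3*sin(2^(1/4)*3^(3/4)*x/3) + C4*cos(2^(1/4)*3^(3/4)*x/3)


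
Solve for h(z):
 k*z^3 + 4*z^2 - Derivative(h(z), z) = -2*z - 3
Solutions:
 h(z) = C1 + k*z^4/4 + 4*z^3/3 + z^2 + 3*z


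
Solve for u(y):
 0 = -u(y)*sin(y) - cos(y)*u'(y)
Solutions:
 u(y) = C1*cos(y)


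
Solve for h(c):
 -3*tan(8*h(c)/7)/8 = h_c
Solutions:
 h(c) = -7*asin(C1*exp(-3*c/7))/8 + 7*pi/8
 h(c) = 7*asin(C1*exp(-3*c/7))/8


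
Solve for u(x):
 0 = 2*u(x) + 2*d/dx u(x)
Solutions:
 u(x) = C1*exp(-x)


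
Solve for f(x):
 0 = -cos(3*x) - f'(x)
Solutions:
 f(x) = C1 - sin(3*x)/3


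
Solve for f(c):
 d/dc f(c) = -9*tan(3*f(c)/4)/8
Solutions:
 f(c) = -4*asin(C1*exp(-27*c/32))/3 + 4*pi/3
 f(c) = 4*asin(C1*exp(-27*c/32))/3


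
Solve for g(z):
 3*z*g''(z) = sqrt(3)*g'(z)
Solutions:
 g(z) = C1 + C2*z^(sqrt(3)/3 + 1)


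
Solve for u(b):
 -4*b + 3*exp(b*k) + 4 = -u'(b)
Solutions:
 u(b) = C1 + 2*b^2 - 4*b - 3*exp(b*k)/k


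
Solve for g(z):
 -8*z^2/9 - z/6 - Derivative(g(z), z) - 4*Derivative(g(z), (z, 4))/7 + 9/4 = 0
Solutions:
 g(z) = C1 + C4*exp(-14^(1/3)*z/2) - 8*z^3/27 - z^2/12 + 9*z/4 + (C2*sin(14^(1/3)*sqrt(3)*z/4) + C3*cos(14^(1/3)*sqrt(3)*z/4))*exp(14^(1/3)*z/4)


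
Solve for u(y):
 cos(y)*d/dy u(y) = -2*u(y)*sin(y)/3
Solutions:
 u(y) = C1*cos(y)^(2/3)


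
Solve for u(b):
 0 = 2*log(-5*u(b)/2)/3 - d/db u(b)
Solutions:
 -3*Integral(1/(log(-_y) - log(2) + log(5)), (_y, u(b)))/2 = C1 - b


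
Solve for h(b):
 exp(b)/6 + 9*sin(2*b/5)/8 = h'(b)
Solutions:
 h(b) = C1 + exp(b)/6 - 45*cos(2*b/5)/16


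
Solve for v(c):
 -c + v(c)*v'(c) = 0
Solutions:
 v(c) = -sqrt(C1 + c^2)
 v(c) = sqrt(C1 + c^2)


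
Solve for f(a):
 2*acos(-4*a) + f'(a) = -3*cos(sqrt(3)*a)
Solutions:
 f(a) = C1 - 2*a*acos(-4*a) - sqrt(1 - 16*a^2)/2 - sqrt(3)*sin(sqrt(3)*a)


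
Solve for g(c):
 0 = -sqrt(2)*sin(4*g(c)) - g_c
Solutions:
 g(c) = -acos((-C1 - exp(8*sqrt(2)*c))/(C1 - exp(8*sqrt(2)*c)))/4 + pi/2
 g(c) = acos((-C1 - exp(8*sqrt(2)*c))/(C1 - exp(8*sqrt(2)*c)))/4


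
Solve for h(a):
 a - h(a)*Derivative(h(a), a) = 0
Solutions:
 h(a) = -sqrt(C1 + a^2)
 h(a) = sqrt(C1 + a^2)


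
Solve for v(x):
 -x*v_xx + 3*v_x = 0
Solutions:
 v(x) = C1 + C2*x^4


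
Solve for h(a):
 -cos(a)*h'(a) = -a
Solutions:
 h(a) = C1 + Integral(a/cos(a), a)


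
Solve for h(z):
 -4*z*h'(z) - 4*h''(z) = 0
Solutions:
 h(z) = C1 + C2*erf(sqrt(2)*z/2)


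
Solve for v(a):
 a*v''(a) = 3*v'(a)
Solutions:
 v(a) = C1 + C2*a^4


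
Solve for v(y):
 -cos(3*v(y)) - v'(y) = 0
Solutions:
 v(y) = -asin((C1 + exp(6*y))/(C1 - exp(6*y)))/3 + pi/3
 v(y) = asin((C1 + exp(6*y))/(C1 - exp(6*y)))/3


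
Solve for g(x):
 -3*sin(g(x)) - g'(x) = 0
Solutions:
 g(x) = -acos((-C1 - exp(6*x))/(C1 - exp(6*x))) + 2*pi
 g(x) = acos((-C1 - exp(6*x))/(C1 - exp(6*x)))


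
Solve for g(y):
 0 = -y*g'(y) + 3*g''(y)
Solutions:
 g(y) = C1 + C2*erfi(sqrt(6)*y/6)


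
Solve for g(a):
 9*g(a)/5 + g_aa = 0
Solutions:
 g(a) = C1*sin(3*sqrt(5)*a/5) + C2*cos(3*sqrt(5)*a/5)


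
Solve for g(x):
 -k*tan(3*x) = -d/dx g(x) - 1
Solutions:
 g(x) = C1 - k*log(cos(3*x))/3 - x


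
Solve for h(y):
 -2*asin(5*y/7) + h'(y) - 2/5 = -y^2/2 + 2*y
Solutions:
 h(y) = C1 - y^3/6 + y^2 + 2*y*asin(5*y/7) + 2*y/5 + 2*sqrt(49 - 25*y^2)/5


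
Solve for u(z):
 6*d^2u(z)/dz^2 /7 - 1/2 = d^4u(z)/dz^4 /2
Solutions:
 u(z) = C1 + C2*z + C3*exp(-2*sqrt(21)*z/7) + C4*exp(2*sqrt(21)*z/7) + 7*z^2/24


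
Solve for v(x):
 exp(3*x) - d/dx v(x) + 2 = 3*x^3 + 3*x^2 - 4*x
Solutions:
 v(x) = C1 - 3*x^4/4 - x^3 + 2*x^2 + 2*x + exp(3*x)/3


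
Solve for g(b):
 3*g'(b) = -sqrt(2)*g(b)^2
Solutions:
 g(b) = 3/(C1 + sqrt(2)*b)


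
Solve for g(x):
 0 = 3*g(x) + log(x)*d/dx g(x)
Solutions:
 g(x) = C1*exp(-3*li(x))


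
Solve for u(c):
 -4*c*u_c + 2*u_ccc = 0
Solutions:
 u(c) = C1 + Integral(C2*airyai(2^(1/3)*c) + C3*airybi(2^(1/3)*c), c)


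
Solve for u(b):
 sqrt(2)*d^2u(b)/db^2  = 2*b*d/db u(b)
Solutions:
 u(b) = C1 + C2*erfi(2^(3/4)*b/2)


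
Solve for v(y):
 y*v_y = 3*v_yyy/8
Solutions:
 v(y) = C1 + Integral(C2*airyai(2*3^(2/3)*y/3) + C3*airybi(2*3^(2/3)*y/3), y)


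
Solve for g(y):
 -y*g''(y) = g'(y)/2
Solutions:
 g(y) = C1 + C2*sqrt(y)


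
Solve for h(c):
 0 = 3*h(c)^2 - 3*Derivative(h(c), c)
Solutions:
 h(c) = -1/(C1 + c)


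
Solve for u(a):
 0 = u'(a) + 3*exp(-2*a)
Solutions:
 u(a) = C1 + 3*exp(-2*a)/2


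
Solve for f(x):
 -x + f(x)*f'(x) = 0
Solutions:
 f(x) = -sqrt(C1 + x^2)
 f(x) = sqrt(C1 + x^2)


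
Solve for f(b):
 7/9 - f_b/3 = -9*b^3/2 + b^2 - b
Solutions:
 f(b) = C1 + 27*b^4/8 - b^3 + 3*b^2/2 + 7*b/3


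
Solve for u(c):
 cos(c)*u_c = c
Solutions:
 u(c) = C1 + Integral(c/cos(c), c)


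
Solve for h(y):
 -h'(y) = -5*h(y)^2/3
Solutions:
 h(y) = -3/(C1 + 5*y)


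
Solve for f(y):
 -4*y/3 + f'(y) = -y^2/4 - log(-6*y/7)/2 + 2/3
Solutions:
 f(y) = C1 - y^3/12 + 2*y^2/3 - y*log(-y)/2 + y*(-3*log(6) + 3*log(7) + 7)/6


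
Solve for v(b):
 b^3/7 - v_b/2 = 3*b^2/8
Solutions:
 v(b) = C1 + b^4/14 - b^3/4


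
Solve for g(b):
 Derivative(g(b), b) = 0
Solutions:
 g(b) = C1


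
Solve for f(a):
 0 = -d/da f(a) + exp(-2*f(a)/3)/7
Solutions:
 f(a) = 3*log(-sqrt(C1 + a)) - 3*log(21) + 3*log(42)/2
 f(a) = 3*log(C1 + a)/2 - 3*log(21) + 3*log(42)/2


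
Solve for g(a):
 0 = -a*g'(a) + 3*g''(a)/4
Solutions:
 g(a) = C1 + C2*erfi(sqrt(6)*a/3)


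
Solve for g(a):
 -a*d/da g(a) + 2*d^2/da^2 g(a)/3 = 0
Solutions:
 g(a) = C1 + C2*erfi(sqrt(3)*a/2)


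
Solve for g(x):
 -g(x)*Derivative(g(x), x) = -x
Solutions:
 g(x) = -sqrt(C1 + x^2)
 g(x) = sqrt(C1 + x^2)


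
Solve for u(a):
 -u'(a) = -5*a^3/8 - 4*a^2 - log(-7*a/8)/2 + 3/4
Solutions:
 u(a) = C1 + 5*a^4/32 + 4*a^3/3 + a*log(-a)/2 + a*(-2*log(2) - 5/4 + log(14)/2)


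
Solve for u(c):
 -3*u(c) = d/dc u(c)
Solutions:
 u(c) = C1*exp(-3*c)


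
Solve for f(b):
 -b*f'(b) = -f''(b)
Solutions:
 f(b) = C1 + C2*erfi(sqrt(2)*b/2)


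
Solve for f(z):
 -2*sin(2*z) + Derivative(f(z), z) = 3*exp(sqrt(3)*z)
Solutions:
 f(z) = C1 + sqrt(3)*exp(sqrt(3)*z) - cos(2*z)


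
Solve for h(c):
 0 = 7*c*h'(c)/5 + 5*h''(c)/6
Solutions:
 h(c) = C1 + C2*erf(sqrt(21)*c/5)


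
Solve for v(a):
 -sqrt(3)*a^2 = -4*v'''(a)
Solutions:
 v(a) = C1 + C2*a + C3*a^2 + sqrt(3)*a^5/240


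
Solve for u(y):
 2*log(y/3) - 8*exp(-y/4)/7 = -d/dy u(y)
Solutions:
 u(y) = C1 - 2*y*log(y) + 2*y*(1 + log(3)) - 32*exp(-y/4)/7


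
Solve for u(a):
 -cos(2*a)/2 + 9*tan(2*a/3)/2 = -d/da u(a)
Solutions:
 u(a) = C1 + 27*log(cos(2*a/3))/4 + sin(2*a)/4


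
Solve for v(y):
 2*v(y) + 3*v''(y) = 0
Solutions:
 v(y) = C1*sin(sqrt(6)*y/3) + C2*cos(sqrt(6)*y/3)


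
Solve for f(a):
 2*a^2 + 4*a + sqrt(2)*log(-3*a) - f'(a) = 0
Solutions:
 f(a) = C1 + 2*a^3/3 + 2*a^2 + sqrt(2)*a*log(-a) + sqrt(2)*a*(-1 + log(3))


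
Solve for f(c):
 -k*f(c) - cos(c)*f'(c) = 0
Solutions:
 f(c) = C1*exp(k*(log(sin(c) - 1) - log(sin(c) + 1))/2)


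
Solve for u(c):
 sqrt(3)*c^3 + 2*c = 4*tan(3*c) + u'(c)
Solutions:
 u(c) = C1 + sqrt(3)*c^4/4 + c^2 + 4*log(cos(3*c))/3


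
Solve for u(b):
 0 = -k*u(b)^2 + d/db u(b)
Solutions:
 u(b) = -1/(C1 + b*k)


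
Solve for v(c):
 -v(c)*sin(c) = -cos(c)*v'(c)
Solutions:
 v(c) = C1/cos(c)


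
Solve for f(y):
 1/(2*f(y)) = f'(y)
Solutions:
 f(y) = -sqrt(C1 + y)
 f(y) = sqrt(C1 + y)


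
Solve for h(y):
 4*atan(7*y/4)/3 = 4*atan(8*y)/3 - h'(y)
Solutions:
 h(y) = C1 - 4*y*atan(7*y/4)/3 + 4*y*atan(8*y)/3 + 8*log(49*y^2 + 16)/21 - log(64*y^2 + 1)/12


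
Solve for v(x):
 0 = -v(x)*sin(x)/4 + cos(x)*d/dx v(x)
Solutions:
 v(x) = C1/cos(x)^(1/4)


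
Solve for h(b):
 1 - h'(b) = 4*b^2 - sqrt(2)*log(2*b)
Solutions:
 h(b) = C1 - 4*b^3/3 + sqrt(2)*b*log(b) - sqrt(2)*b + sqrt(2)*b*log(2) + b


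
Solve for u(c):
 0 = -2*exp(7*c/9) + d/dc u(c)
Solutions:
 u(c) = C1 + 18*exp(7*c/9)/7


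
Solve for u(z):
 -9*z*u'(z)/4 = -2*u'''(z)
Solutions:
 u(z) = C1 + Integral(C2*airyai(3^(2/3)*z/2) + C3*airybi(3^(2/3)*z/2), z)


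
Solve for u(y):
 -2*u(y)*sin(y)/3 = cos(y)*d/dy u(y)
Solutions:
 u(y) = C1*cos(y)^(2/3)


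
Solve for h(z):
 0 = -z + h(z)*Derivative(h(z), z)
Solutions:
 h(z) = -sqrt(C1 + z^2)
 h(z) = sqrt(C1 + z^2)


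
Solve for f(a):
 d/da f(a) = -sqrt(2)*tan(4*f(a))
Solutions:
 f(a) = -asin(C1*exp(-4*sqrt(2)*a))/4 + pi/4
 f(a) = asin(C1*exp(-4*sqrt(2)*a))/4


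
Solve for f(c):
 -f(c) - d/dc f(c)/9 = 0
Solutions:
 f(c) = C1*exp(-9*c)


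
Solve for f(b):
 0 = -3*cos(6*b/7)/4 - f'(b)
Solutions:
 f(b) = C1 - 7*sin(6*b/7)/8


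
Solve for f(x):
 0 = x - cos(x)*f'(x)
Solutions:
 f(x) = C1 + Integral(x/cos(x), x)


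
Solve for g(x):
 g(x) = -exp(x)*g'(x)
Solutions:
 g(x) = C1*exp(exp(-x))


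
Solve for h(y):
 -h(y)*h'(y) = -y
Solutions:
 h(y) = -sqrt(C1 + y^2)
 h(y) = sqrt(C1 + y^2)


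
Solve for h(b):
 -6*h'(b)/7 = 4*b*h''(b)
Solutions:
 h(b) = C1 + C2*b^(11/14)


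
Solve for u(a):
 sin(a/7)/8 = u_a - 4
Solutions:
 u(a) = C1 + 4*a - 7*cos(a/7)/8


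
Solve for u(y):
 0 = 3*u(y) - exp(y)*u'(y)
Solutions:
 u(y) = C1*exp(-3*exp(-y))


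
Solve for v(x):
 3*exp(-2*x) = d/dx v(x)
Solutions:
 v(x) = C1 - 3*exp(-2*x)/2


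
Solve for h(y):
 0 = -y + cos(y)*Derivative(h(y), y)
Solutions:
 h(y) = C1 + Integral(y/cos(y), y)


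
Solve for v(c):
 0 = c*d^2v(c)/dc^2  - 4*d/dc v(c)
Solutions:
 v(c) = C1 + C2*c^5


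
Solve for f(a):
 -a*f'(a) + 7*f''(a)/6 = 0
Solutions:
 f(a) = C1 + C2*erfi(sqrt(21)*a/7)


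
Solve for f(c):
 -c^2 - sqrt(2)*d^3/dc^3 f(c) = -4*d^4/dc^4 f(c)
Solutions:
 f(c) = C1 + C2*c + C3*c^2 + C4*exp(sqrt(2)*c/4) - sqrt(2)*c^5/120 - c^4/6 - 4*sqrt(2)*c^3/3


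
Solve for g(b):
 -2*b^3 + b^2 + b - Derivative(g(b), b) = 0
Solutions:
 g(b) = C1 - b^4/2 + b^3/3 + b^2/2


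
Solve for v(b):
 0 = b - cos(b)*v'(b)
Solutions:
 v(b) = C1 + Integral(b/cos(b), b)


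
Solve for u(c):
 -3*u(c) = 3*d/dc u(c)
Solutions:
 u(c) = C1*exp(-c)


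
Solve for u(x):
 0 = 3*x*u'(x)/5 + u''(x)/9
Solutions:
 u(x) = C1 + C2*erf(3*sqrt(30)*x/10)


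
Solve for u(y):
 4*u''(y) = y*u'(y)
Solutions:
 u(y) = C1 + C2*erfi(sqrt(2)*y/4)


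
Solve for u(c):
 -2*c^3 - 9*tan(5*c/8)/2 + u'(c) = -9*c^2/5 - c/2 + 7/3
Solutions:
 u(c) = C1 + c^4/2 - 3*c^3/5 - c^2/4 + 7*c/3 - 36*log(cos(5*c/8))/5


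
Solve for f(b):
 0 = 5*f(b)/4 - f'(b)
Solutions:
 f(b) = C1*exp(5*b/4)


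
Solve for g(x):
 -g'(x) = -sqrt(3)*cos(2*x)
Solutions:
 g(x) = C1 + sqrt(3)*sin(2*x)/2


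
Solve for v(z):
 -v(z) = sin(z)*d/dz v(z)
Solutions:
 v(z) = C1*sqrt(cos(z) + 1)/sqrt(cos(z) - 1)


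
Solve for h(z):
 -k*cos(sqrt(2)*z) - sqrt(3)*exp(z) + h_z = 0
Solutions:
 h(z) = C1 + sqrt(2)*k*sin(sqrt(2)*z)/2 + sqrt(3)*exp(z)


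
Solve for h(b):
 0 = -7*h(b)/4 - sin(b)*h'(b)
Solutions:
 h(b) = C1*(cos(b) + 1)^(7/8)/(cos(b) - 1)^(7/8)


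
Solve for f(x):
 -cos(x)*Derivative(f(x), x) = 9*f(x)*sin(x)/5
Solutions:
 f(x) = C1*cos(x)^(9/5)


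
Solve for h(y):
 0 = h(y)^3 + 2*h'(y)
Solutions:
 h(y) = -sqrt(-1/(C1 - y))
 h(y) = sqrt(-1/(C1 - y))


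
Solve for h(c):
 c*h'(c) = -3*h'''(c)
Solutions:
 h(c) = C1 + Integral(C2*airyai(-3^(2/3)*c/3) + C3*airybi(-3^(2/3)*c/3), c)


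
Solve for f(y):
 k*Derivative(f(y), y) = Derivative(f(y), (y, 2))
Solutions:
 f(y) = C1 + C2*exp(k*y)


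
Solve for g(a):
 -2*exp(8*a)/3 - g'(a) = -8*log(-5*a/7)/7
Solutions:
 g(a) = C1 + 8*a*log(-a)/7 + 8*a*(-log(7) - 1 + log(5))/7 - exp(8*a)/12


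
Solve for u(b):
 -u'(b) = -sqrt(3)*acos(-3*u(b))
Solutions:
 Integral(1/acos(-3*_y), (_y, u(b))) = C1 + sqrt(3)*b


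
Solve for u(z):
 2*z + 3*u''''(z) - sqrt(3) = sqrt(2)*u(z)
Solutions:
 u(z) = C1*exp(-2^(1/8)*3^(3/4)*z/3) + C2*exp(2^(1/8)*3^(3/4)*z/3) + C3*sin(2^(1/8)*3^(3/4)*z/3) + C4*cos(2^(1/8)*3^(3/4)*z/3) + sqrt(2)*z - sqrt(6)/2


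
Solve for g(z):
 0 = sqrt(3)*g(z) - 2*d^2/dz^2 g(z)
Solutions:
 g(z) = C1*exp(-sqrt(2)*3^(1/4)*z/2) + C2*exp(sqrt(2)*3^(1/4)*z/2)


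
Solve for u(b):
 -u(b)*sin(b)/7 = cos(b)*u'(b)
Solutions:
 u(b) = C1*cos(b)^(1/7)


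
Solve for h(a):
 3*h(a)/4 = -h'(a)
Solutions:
 h(a) = C1*exp(-3*a/4)


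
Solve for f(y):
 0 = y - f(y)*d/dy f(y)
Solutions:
 f(y) = -sqrt(C1 + y^2)
 f(y) = sqrt(C1 + y^2)


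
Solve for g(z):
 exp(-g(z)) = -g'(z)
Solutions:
 g(z) = log(C1 - z)


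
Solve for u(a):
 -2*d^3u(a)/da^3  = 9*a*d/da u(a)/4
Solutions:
 u(a) = C1 + Integral(C2*airyai(-3^(2/3)*a/2) + C3*airybi(-3^(2/3)*a/2), a)


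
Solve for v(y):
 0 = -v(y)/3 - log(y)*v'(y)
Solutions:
 v(y) = C1*exp(-li(y)/3)


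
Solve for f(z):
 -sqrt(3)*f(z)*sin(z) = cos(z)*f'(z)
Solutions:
 f(z) = C1*cos(z)^(sqrt(3))


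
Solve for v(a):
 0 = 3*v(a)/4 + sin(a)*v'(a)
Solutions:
 v(a) = C1*(cos(a) + 1)^(3/8)/(cos(a) - 1)^(3/8)


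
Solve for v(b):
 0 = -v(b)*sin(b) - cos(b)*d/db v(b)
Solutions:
 v(b) = C1*cos(b)


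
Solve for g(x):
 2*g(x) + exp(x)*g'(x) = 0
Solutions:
 g(x) = C1*exp(2*exp(-x))


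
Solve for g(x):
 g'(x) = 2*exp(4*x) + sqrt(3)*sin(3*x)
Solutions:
 g(x) = C1 + exp(4*x)/2 - sqrt(3)*cos(3*x)/3


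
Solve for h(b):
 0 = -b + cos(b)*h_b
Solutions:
 h(b) = C1 + Integral(b/cos(b), b)


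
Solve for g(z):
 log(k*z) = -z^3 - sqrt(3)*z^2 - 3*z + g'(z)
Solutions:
 g(z) = C1 + z^4/4 + sqrt(3)*z^3/3 + 3*z^2/2 + z*log(k*z) - z


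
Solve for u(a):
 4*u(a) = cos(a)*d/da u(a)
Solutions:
 u(a) = C1*(sin(a)^2 + 2*sin(a) + 1)/(sin(a)^2 - 2*sin(a) + 1)


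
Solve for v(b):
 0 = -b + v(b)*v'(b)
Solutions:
 v(b) = -sqrt(C1 + b^2)
 v(b) = sqrt(C1 + b^2)


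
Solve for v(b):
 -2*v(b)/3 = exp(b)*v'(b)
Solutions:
 v(b) = C1*exp(2*exp(-b)/3)


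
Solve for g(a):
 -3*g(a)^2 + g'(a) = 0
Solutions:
 g(a) = -1/(C1 + 3*a)


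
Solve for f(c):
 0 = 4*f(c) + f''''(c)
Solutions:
 f(c) = (C1*sin(c) + C2*cos(c))*exp(-c) + (C3*sin(c) + C4*cos(c))*exp(c)


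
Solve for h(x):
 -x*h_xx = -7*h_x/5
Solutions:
 h(x) = C1 + C2*x^(12/5)


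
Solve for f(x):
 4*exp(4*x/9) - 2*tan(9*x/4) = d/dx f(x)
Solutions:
 f(x) = C1 + 9*exp(4*x/9) + 8*log(cos(9*x/4))/9


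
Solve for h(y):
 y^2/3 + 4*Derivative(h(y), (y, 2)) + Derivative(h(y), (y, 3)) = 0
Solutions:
 h(y) = C1 + C2*y + C3*exp(-4*y) - y^4/144 + y^3/144 - y^2/192


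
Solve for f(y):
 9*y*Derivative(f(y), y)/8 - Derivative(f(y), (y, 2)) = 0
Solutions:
 f(y) = C1 + C2*erfi(3*y/4)


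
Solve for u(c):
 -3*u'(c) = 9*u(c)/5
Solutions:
 u(c) = C1*exp(-3*c/5)


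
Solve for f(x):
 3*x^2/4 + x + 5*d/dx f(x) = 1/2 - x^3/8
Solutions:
 f(x) = C1 - x^4/160 - x^3/20 - x^2/10 + x/10


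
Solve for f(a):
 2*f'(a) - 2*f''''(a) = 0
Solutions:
 f(a) = C1 + C4*exp(a) + (C2*sin(sqrt(3)*a/2) + C3*cos(sqrt(3)*a/2))*exp(-a/2)


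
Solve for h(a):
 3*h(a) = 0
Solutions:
 h(a) = 0


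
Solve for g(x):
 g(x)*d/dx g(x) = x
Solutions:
 g(x) = -sqrt(C1 + x^2)
 g(x) = sqrt(C1 + x^2)


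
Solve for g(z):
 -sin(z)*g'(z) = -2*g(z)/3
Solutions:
 g(z) = C1*(cos(z) - 1)^(1/3)/(cos(z) + 1)^(1/3)


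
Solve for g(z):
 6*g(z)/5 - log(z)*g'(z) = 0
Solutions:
 g(z) = C1*exp(6*li(z)/5)


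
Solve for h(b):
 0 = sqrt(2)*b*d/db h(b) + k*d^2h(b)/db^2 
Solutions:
 h(b) = C1 + C2*sqrt(k)*erf(2^(3/4)*b*sqrt(1/k)/2)


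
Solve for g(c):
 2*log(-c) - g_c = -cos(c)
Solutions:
 g(c) = C1 + 2*c*log(-c) - 2*c + sin(c)


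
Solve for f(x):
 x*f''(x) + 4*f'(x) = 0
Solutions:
 f(x) = C1 + C2/x^3


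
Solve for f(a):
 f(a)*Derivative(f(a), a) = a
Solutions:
 f(a) = -sqrt(C1 + a^2)
 f(a) = sqrt(C1 + a^2)


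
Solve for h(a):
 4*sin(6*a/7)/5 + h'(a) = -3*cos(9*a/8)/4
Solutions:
 h(a) = C1 - 2*sin(9*a/8)/3 + 14*cos(6*a/7)/15


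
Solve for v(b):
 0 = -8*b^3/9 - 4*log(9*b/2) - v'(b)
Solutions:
 v(b) = C1 - 2*b^4/9 - 4*b*log(b) + b*log(16/6561) + 4*b


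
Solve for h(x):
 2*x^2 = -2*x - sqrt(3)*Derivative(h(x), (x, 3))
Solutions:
 h(x) = C1 + C2*x + C3*x^2 - sqrt(3)*x^5/90 - sqrt(3)*x^4/36


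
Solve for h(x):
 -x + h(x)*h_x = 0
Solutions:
 h(x) = -sqrt(C1 + x^2)
 h(x) = sqrt(C1 + x^2)


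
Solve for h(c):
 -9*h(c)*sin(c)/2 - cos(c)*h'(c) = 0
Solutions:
 h(c) = C1*cos(c)^(9/2)


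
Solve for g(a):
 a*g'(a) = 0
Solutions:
 g(a) = C1


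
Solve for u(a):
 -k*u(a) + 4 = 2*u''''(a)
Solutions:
 u(a) = C1*exp(-2^(3/4)*a*(-k)^(1/4)/2) + C2*exp(2^(3/4)*a*(-k)^(1/4)/2) + C3*exp(-2^(3/4)*I*a*(-k)^(1/4)/2) + C4*exp(2^(3/4)*I*a*(-k)^(1/4)/2) + 4/k


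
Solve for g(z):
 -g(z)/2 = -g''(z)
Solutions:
 g(z) = C1*exp(-sqrt(2)*z/2) + C2*exp(sqrt(2)*z/2)


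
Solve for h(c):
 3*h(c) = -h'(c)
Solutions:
 h(c) = C1*exp(-3*c)


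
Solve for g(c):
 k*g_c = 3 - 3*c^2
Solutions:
 g(c) = C1 - c^3/k + 3*c/k


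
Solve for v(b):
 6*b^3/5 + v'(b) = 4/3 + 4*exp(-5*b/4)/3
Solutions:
 v(b) = C1 - 3*b^4/10 + 4*b/3 - 16*exp(-5*b/4)/15


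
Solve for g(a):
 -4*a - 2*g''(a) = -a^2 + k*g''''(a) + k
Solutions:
 g(a) = C1 + C2*a + C3*exp(-sqrt(2)*a*sqrt(-1/k)) + C4*exp(sqrt(2)*a*sqrt(-1/k)) + a^4/24 - a^3/3 - a^2*k/2


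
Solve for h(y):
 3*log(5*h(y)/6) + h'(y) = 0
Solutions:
 Integral(1/(log(_y) - log(6) + log(5)), (_y, h(y)))/3 = C1 - y


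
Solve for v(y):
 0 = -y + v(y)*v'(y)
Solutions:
 v(y) = -sqrt(C1 + y^2)
 v(y) = sqrt(C1 + y^2)


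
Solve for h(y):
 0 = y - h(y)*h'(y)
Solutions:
 h(y) = -sqrt(C1 + y^2)
 h(y) = sqrt(C1 + y^2)


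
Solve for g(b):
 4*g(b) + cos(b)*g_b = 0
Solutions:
 g(b) = C1*(sin(b)^2 - 2*sin(b) + 1)/(sin(b)^2 + 2*sin(b) + 1)


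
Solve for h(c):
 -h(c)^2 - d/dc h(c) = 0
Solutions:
 h(c) = 1/(C1 + c)


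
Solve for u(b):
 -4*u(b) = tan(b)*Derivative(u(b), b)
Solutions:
 u(b) = C1/sin(b)^4


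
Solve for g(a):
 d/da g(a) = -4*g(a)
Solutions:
 g(a) = C1*exp(-4*a)


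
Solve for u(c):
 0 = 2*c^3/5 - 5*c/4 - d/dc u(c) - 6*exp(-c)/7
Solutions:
 u(c) = C1 + c^4/10 - 5*c^2/8 + 6*exp(-c)/7


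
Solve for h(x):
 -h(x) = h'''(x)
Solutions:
 h(x) = C3*exp(-x) + (C1*sin(sqrt(3)*x/2) + C2*cos(sqrt(3)*x/2))*exp(x/2)


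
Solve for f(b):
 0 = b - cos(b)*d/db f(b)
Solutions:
 f(b) = C1 + Integral(b/cos(b), b)


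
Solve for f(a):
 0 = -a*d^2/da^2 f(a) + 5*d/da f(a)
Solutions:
 f(a) = C1 + C2*a^6


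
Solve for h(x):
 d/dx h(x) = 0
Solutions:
 h(x) = C1


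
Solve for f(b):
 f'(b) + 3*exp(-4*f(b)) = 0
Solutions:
 f(b) = log(-I*(C1 - 12*b)^(1/4))
 f(b) = log(I*(C1 - 12*b)^(1/4))
 f(b) = log(-(C1 - 12*b)^(1/4))
 f(b) = log(C1 - 12*b)/4


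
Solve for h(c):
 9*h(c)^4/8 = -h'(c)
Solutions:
 h(c) = (-3^(2/3)/3 - 3^(1/6)*I)*(1/(C1 + 9*c))^(1/3)
 h(c) = (-3^(2/3)/3 + 3^(1/6)*I)*(1/(C1 + 9*c))^(1/3)
 h(c) = 2*(1/(C1 + 27*c))^(1/3)


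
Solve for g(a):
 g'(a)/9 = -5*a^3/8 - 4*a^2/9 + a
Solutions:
 g(a) = C1 - 45*a^4/32 - 4*a^3/3 + 9*a^2/2


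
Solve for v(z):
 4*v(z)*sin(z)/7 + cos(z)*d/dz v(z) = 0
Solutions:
 v(z) = C1*cos(z)^(4/7)


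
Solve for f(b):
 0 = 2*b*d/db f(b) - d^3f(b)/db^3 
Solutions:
 f(b) = C1 + Integral(C2*airyai(2^(1/3)*b) + C3*airybi(2^(1/3)*b), b)


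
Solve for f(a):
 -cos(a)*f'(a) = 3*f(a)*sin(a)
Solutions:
 f(a) = C1*cos(a)^3


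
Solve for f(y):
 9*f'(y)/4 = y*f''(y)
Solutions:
 f(y) = C1 + C2*y^(13/4)


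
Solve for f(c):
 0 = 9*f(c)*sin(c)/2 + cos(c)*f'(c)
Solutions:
 f(c) = C1*cos(c)^(9/2)


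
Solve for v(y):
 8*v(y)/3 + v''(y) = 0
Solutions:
 v(y) = C1*sin(2*sqrt(6)*y/3) + C2*cos(2*sqrt(6)*y/3)


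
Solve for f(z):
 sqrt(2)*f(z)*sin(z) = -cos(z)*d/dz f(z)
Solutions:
 f(z) = C1*cos(z)^(sqrt(2))


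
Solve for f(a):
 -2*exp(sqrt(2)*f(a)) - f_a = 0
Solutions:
 f(a) = sqrt(2)*(2*log(1/(C1 + 2*a)) - log(2))/4


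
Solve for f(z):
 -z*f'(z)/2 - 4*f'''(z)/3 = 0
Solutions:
 f(z) = C1 + Integral(C2*airyai(-3^(1/3)*z/2) + C3*airybi(-3^(1/3)*z/2), z)


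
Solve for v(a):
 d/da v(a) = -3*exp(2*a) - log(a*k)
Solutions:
 v(a) = C1 - a*log(a*k) + a - 3*exp(2*a)/2


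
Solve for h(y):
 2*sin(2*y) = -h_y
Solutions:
 h(y) = C1 + cos(2*y)


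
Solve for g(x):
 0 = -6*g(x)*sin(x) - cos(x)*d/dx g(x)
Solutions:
 g(x) = C1*cos(x)^6


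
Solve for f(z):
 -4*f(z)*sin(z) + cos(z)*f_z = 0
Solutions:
 f(z) = C1/cos(z)^4


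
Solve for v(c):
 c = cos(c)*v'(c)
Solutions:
 v(c) = C1 + Integral(c/cos(c), c)


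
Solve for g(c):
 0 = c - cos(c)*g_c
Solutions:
 g(c) = C1 + Integral(c/cos(c), c)


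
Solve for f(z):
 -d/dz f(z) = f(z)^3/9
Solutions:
 f(z) = -3*sqrt(2)*sqrt(-1/(C1 - z))/2
 f(z) = 3*sqrt(2)*sqrt(-1/(C1 - z))/2


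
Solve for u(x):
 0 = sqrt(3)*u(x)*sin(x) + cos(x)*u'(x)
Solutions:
 u(x) = C1*cos(x)^(sqrt(3))


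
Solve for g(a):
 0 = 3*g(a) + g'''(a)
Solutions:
 g(a) = C3*exp(-3^(1/3)*a) + (C1*sin(3^(5/6)*a/2) + C2*cos(3^(5/6)*a/2))*exp(3^(1/3)*a/2)


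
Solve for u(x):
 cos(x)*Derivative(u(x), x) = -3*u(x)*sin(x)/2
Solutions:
 u(x) = C1*cos(x)^(3/2)


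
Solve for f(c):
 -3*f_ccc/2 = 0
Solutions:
 f(c) = C1 + C2*c + C3*c^2


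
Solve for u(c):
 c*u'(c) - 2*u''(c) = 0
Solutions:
 u(c) = C1 + C2*erfi(c/2)


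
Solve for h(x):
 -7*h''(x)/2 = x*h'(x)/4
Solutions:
 h(x) = C1 + C2*erf(sqrt(7)*x/14)


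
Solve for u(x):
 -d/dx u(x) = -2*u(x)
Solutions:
 u(x) = C1*exp(2*x)


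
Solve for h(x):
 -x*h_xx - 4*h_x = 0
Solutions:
 h(x) = C1 + C2/x^3


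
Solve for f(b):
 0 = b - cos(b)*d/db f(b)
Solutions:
 f(b) = C1 + Integral(b/cos(b), b)


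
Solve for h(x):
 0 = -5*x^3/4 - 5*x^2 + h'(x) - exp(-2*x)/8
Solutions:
 h(x) = C1 + 5*x^4/16 + 5*x^3/3 - exp(-2*x)/16


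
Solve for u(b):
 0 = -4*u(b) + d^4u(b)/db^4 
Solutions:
 u(b) = C1*exp(-sqrt(2)*b) + C2*exp(sqrt(2)*b) + C3*sin(sqrt(2)*b) + C4*cos(sqrt(2)*b)


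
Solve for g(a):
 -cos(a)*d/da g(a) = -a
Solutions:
 g(a) = C1 + Integral(a/cos(a), a)


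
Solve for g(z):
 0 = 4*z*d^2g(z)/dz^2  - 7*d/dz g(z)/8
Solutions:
 g(z) = C1 + C2*z^(39/32)


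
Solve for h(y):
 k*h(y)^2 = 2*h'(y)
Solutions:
 h(y) = -2/(C1 + k*y)


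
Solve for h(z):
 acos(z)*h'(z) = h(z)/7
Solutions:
 h(z) = C1*exp(Integral(1/acos(z), z)/7)


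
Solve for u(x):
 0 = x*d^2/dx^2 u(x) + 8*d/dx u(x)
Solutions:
 u(x) = C1 + C2/x^7


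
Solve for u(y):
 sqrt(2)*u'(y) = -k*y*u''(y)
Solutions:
 u(y) = C1 + y^(((re(k) - sqrt(2))*re(k) + im(k)^2)/(re(k)^2 + im(k)^2))*(C2*sin(sqrt(2)*log(y)*Abs(im(k))/(re(k)^2 + im(k)^2)) + C3*cos(sqrt(2)*log(y)*im(k)/(re(k)^2 + im(k)^2)))


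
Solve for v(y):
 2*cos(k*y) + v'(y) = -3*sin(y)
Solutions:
 v(y) = C1 + 3*cos(y) - 2*sin(k*y)/k


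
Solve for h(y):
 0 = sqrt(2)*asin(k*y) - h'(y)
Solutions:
 h(y) = C1 + sqrt(2)*Piecewise((y*asin(k*y) + sqrt(-k^2*y^2 + 1)/k, Ne(k, 0)), (0, True))


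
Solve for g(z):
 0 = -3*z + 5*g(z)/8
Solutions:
 g(z) = 24*z/5


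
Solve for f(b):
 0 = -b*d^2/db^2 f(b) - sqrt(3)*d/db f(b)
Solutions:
 f(b) = C1 + C2*b^(1 - sqrt(3))


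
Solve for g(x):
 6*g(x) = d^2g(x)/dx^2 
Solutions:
 g(x) = C1*exp(-sqrt(6)*x) + C2*exp(sqrt(6)*x)


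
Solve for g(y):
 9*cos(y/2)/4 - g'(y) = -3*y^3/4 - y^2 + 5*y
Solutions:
 g(y) = C1 + 3*y^4/16 + y^3/3 - 5*y^2/2 + 9*sin(y/2)/2


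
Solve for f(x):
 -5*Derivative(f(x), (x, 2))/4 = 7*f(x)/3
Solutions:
 f(x) = C1*sin(2*sqrt(105)*x/15) + C2*cos(2*sqrt(105)*x/15)


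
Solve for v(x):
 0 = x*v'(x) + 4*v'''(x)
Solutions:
 v(x) = C1 + Integral(C2*airyai(-2^(1/3)*x/2) + C3*airybi(-2^(1/3)*x/2), x)


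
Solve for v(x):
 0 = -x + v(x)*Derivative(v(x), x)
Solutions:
 v(x) = -sqrt(C1 + x^2)
 v(x) = sqrt(C1 + x^2)


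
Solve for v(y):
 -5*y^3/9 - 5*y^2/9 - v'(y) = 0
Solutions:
 v(y) = C1 - 5*y^4/36 - 5*y^3/27


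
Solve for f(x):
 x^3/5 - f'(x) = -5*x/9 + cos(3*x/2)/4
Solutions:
 f(x) = C1 + x^4/20 + 5*x^2/18 - sin(3*x/2)/6


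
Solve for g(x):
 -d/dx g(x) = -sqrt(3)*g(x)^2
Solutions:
 g(x) = -1/(C1 + sqrt(3)*x)


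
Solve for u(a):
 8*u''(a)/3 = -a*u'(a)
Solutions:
 u(a) = C1 + C2*erf(sqrt(3)*a/4)


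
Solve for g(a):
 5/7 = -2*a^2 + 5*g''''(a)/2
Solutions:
 g(a) = C1 + C2*a + C3*a^2 + C4*a^3 + a^6/450 + a^4/84


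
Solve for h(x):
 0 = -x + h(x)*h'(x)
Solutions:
 h(x) = -sqrt(C1 + x^2)
 h(x) = sqrt(C1 + x^2)


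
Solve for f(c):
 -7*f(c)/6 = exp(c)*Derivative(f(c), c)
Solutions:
 f(c) = C1*exp(7*exp(-c)/6)


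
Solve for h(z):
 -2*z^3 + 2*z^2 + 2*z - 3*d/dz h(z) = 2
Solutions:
 h(z) = C1 - z^4/6 + 2*z^3/9 + z^2/3 - 2*z/3


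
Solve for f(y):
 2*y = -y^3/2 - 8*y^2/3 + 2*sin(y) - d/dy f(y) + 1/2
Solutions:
 f(y) = C1 - y^4/8 - 8*y^3/9 - y^2 + y/2 - 2*cos(y)


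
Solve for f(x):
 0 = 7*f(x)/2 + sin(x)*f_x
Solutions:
 f(x) = C1*(cos(x) + 1)^(7/4)/(cos(x) - 1)^(7/4)


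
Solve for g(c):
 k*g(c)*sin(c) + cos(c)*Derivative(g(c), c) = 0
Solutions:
 g(c) = C1*exp(k*log(cos(c)))


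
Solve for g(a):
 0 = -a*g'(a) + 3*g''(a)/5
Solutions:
 g(a) = C1 + C2*erfi(sqrt(30)*a/6)


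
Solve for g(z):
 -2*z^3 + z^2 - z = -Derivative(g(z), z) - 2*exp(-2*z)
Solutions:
 g(z) = C1 + z^4/2 - z^3/3 + z^2/2 + exp(-2*z)


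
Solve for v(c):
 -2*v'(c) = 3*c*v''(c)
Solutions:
 v(c) = C1 + C2*c^(1/3)


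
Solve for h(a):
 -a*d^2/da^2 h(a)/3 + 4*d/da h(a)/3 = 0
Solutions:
 h(a) = C1 + C2*a^5


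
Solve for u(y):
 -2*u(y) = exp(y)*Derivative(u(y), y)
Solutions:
 u(y) = C1*exp(2*exp(-y))


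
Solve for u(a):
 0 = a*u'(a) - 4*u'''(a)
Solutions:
 u(a) = C1 + Integral(C2*airyai(2^(1/3)*a/2) + C3*airybi(2^(1/3)*a/2), a)


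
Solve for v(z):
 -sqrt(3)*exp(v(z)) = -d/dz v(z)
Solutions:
 v(z) = log(-1/(C1 + sqrt(3)*z))


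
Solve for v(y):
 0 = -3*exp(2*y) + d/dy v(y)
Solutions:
 v(y) = C1 + 3*exp(2*y)/2


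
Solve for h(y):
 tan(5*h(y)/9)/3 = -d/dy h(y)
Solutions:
 h(y) = -9*asin(C1*exp(-5*y/27))/5 + 9*pi/5
 h(y) = 9*asin(C1*exp(-5*y/27))/5


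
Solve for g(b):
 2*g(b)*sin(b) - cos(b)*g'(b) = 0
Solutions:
 g(b) = C1/cos(b)^2


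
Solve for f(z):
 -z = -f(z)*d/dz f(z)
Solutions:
 f(z) = -sqrt(C1 + z^2)
 f(z) = sqrt(C1 + z^2)


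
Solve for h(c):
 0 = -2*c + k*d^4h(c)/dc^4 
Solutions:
 h(c) = C1 + C2*c + C3*c^2 + C4*c^3 + c^5/(60*k)


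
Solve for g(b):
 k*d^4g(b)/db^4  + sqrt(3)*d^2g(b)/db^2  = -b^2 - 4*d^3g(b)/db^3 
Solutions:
 g(b) = C1 + C2*b + C3*exp(b*(sqrt(-sqrt(3)*k + 4) - 2)/k) + C4*exp(-b*(sqrt(-sqrt(3)*k + 4) + 2)/k) - sqrt(3)*b^4/36 + 4*b^3/9 + b^2*(3*k - 16*sqrt(3))/9


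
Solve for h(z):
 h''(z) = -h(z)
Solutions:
 h(z) = C1*sin(z) + C2*cos(z)


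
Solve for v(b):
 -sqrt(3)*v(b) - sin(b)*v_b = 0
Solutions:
 v(b) = C1*(cos(b) + 1)^(sqrt(3)/2)/(cos(b) - 1)^(sqrt(3)/2)


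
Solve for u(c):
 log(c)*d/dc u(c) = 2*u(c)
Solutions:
 u(c) = C1*exp(2*li(c))


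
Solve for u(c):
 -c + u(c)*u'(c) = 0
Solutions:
 u(c) = -sqrt(C1 + c^2)
 u(c) = sqrt(C1 + c^2)


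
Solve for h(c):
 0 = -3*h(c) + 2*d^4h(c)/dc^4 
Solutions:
 h(c) = C1*exp(-2^(3/4)*3^(1/4)*c/2) + C2*exp(2^(3/4)*3^(1/4)*c/2) + C3*sin(2^(3/4)*3^(1/4)*c/2) + C4*cos(2^(3/4)*3^(1/4)*c/2)


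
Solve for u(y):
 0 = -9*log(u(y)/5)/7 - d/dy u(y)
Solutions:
 -7*Integral(1/(-log(_y) + log(5)), (_y, u(y)))/9 = C1 - y


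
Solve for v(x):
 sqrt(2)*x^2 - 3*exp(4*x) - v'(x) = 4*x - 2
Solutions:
 v(x) = C1 + sqrt(2)*x^3/3 - 2*x^2 + 2*x - 3*exp(4*x)/4


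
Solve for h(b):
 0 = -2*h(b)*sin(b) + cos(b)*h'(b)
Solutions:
 h(b) = C1/cos(b)^2


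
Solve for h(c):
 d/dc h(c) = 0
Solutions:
 h(c) = C1


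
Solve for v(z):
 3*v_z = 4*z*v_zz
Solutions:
 v(z) = C1 + C2*z^(7/4)


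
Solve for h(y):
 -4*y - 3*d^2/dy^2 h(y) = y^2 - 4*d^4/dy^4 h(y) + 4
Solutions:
 h(y) = C1 + C2*y + C3*exp(-sqrt(3)*y/2) + C4*exp(sqrt(3)*y/2) - y^4/36 - 2*y^3/9 - 10*y^2/9


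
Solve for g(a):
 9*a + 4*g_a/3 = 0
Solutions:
 g(a) = C1 - 27*a^2/8


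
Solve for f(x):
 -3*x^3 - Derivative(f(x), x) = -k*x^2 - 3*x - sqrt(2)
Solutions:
 f(x) = C1 + k*x^3/3 - 3*x^4/4 + 3*x^2/2 + sqrt(2)*x


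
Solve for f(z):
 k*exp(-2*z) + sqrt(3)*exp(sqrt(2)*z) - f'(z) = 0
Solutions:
 f(z) = C1 - k*exp(-2*z)/2 + sqrt(6)*exp(sqrt(2)*z)/2


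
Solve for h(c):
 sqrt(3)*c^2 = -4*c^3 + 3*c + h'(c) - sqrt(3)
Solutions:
 h(c) = C1 + c^4 + sqrt(3)*c^3/3 - 3*c^2/2 + sqrt(3)*c


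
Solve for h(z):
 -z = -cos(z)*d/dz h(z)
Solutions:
 h(z) = C1 + Integral(z/cos(z), z)


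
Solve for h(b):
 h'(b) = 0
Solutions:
 h(b) = C1


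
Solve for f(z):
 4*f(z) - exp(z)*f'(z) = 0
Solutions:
 f(z) = C1*exp(-4*exp(-z))


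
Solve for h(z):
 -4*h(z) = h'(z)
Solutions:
 h(z) = C1*exp(-4*z)


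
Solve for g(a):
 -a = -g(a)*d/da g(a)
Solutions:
 g(a) = -sqrt(C1 + a^2)
 g(a) = sqrt(C1 + a^2)


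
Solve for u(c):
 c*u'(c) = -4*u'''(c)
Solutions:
 u(c) = C1 + Integral(C2*airyai(-2^(1/3)*c/2) + C3*airybi(-2^(1/3)*c/2), c)


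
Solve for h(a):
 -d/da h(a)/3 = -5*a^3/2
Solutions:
 h(a) = C1 + 15*a^4/8


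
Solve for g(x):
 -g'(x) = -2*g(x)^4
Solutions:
 g(x) = (-1/(C1 + 6*x))^(1/3)
 g(x) = (-1/(C1 + 2*x))^(1/3)*(-3^(2/3) - 3*3^(1/6)*I)/6
 g(x) = (-1/(C1 + 2*x))^(1/3)*(-3^(2/3) + 3*3^(1/6)*I)/6


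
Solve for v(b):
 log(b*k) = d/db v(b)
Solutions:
 v(b) = C1 + b*log(b*k) - b


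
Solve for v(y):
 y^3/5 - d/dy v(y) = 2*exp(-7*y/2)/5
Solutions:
 v(y) = C1 + y^4/20 + 4*exp(-7*y/2)/35


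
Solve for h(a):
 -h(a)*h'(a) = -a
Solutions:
 h(a) = -sqrt(C1 + a^2)
 h(a) = sqrt(C1 + a^2)


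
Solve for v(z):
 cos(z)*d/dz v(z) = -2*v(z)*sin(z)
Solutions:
 v(z) = C1*cos(z)^2


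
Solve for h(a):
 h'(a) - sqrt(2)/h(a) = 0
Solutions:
 h(a) = -sqrt(C1 + 2*sqrt(2)*a)
 h(a) = sqrt(C1 + 2*sqrt(2)*a)


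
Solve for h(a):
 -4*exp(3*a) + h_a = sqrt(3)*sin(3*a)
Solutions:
 h(a) = C1 + 4*exp(3*a)/3 - sqrt(3)*cos(3*a)/3


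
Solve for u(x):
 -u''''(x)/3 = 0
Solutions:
 u(x) = C1 + C2*x + C3*x^2 + C4*x^3


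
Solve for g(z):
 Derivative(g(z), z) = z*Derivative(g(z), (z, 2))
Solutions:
 g(z) = C1 + C2*z^2


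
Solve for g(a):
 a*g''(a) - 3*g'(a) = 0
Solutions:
 g(a) = C1 + C2*a^4


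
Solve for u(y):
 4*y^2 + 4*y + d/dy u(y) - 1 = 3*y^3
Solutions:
 u(y) = C1 + 3*y^4/4 - 4*y^3/3 - 2*y^2 + y


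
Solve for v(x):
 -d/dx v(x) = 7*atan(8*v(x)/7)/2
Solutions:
 Integral(1/atan(8*_y/7), (_y, v(x))) = C1 - 7*x/2


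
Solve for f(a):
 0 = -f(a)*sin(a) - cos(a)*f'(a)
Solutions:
 f(a) = C1*cos(a)


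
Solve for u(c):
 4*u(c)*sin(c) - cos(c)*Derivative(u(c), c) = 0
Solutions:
 u(c) = C1/cos(c)^4


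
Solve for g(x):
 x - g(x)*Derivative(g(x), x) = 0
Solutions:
 g(x) = -sqrt(C1 + x^2)
 g(x) = sqrt(C1 + x^2)


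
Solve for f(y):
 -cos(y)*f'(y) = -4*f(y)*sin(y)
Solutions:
 f(y) = C1/cos(y)^4


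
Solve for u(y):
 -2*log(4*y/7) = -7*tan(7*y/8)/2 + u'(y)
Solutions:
 u(y) = C1 - 2*y*log(y) - 4*y*log(2) + 2*y + 2*y*log(7) - 4*log(cos(7*y/8))


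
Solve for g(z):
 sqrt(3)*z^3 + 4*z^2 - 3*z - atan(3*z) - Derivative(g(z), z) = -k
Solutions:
 g(z) = C1 + k*z + sqrt(3)*z^4/4 + 4*z^3/3 - 3*z^2/2 - z*atan(3*z) + log(9*z^2 + 1)/6


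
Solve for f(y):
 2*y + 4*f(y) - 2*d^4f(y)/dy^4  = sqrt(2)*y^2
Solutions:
 f(y) = C1*exp(-2^(1/4)*y) + C2*exp(2^(1/4)*y) + C3*sin(2^(1/4)*y) + C4*cos(2^(1/4)*y) + sqrt(2)*y^2/4 - y/2


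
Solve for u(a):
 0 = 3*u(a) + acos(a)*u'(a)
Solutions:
 u(a) = C1*exp(-3*Integral(1/acos(a), a))


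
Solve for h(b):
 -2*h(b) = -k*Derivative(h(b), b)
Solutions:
 h(b) = C1*exp(2*b/k)


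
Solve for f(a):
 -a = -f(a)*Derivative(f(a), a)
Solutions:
 f(a) = -sqrt(C1 + a^2)
 f(a) = sqrt(C1 + a^2)


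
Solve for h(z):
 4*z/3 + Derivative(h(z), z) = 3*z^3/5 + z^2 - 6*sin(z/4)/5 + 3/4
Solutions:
 h(z) = C1 + 3*z^4/20 + z^3/3 - 2*z^2/3 + 3*z/4 + 24*cos(z/4)/5


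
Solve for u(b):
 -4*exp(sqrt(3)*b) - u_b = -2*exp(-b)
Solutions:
 u(b) = C1 - 4*sqrt(3)*exp(sqrt(3)*b)/3 - 2*exp(-b)


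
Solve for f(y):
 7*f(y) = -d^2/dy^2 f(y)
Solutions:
 f(y) = C1*sin(sqrt(7)*y) + C2*cos(sqrt(7)*y)


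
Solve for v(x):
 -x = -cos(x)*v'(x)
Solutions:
 v(x) = C1 + Integral(x/cos(x), x)


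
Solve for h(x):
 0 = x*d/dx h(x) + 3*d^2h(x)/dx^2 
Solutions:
 h(x) = C1 + C2*erf(sqrt(6)*x/6)


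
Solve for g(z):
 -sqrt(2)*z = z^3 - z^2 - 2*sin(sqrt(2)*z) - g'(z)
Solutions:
 g(z) = C1 + z^4/4 - z^3/3 + sqrt(2)*z^2/2 + sqrt(2)*cos(sqrt(2)*z)


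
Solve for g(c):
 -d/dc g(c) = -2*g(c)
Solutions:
 g(c) = C1*exp(2*c)


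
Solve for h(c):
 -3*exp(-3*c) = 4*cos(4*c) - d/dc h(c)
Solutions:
 h(c) = C1 + sin(4*c) - exp(-3*c)


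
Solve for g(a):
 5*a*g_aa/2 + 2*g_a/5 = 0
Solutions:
 g(a) = C1 + C2*a^(21/25)


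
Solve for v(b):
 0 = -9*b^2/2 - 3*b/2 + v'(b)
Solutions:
 v(b) = C1 + 3*b^3/2 + 3*b^2/4


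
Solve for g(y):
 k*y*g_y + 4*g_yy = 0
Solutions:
 g(y) = Piecewise((-sqrt(2)*sqrt(pi)*C1*erf(sqrt(2)*sqrt(k)*y/4)/sqrt(k) - C2, (k > 0) | (k < 0)), (-C1*y - C2, True))


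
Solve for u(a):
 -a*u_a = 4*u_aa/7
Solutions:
 u(a) = C1 + C2*erf(sqrt(14)*a/4)


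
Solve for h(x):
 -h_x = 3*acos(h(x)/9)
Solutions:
 Integral(1/acos(_y/9), (_y, h(x))) = C1 - 3*x


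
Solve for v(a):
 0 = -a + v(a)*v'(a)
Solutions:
 v(a) = -sqrt(C1 + a^2)
 v(a) = sqrt(C1 + a^2)


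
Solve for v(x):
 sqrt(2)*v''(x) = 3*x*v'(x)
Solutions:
 v(x) = C1 + C2*erfi(2^(1/4)*sqrt(3)*x/2)


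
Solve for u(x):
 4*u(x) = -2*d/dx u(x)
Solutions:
 u(x) = C1*exp(-2*x)


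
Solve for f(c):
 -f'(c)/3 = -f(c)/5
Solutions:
 f(c) = C1*exp(3*c/5)


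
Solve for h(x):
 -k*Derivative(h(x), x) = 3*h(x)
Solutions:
 h(x) = C1*exp(-3*x/k)


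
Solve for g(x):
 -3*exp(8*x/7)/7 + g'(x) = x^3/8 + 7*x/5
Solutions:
 g(x) = C1 + x^4/32 + 7*x^2/10 + 3*exp(8*x/7)/8


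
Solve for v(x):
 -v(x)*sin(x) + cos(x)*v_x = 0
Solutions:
 v(x) = C1/cos(x)


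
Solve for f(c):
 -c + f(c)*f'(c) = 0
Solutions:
 f(c) = -sqrt(C1 + c^2)
 f(c) = sqrt(C1 + c^2)


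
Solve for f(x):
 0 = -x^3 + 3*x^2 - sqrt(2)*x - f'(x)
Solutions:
 f(x) = C1 - x^4/4 + x^3 - sqrt(2)*x^2/2


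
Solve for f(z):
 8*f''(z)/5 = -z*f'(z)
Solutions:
 f(z) = C1 + C2*erf(sqrt(5)*z/4)


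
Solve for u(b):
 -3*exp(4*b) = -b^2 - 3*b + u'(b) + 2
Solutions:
 u(b) = C1 + b^3/3 + 3*b^2/2 - 2*b - 3*exp(4*b)/4


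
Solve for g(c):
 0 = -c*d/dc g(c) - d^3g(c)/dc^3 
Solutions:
 g(c) = C1 + Integral(C2*airyai(-c) + C3*airybi(-c), c)


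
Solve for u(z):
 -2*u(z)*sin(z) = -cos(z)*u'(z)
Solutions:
 u(z) = C1/cos(z)^2


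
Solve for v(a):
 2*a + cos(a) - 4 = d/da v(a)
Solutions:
 v(a) = C1 + a^2 - 4*a + sin(a)


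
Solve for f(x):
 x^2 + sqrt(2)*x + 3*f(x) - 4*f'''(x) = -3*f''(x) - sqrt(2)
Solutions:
 f(x) = C1*exp(x*(-(4*sqrt(39) + 25)^(1/3) - 1/(4*sqrt(39) + 25)^(1/3) + 2)/8)*sin(sqrt(3)*x*(-(4*sqrt(39) + 25)^(1/3) + (4*sqrt(39) + 25)^(-1/3))/8) + C2*exp(x*(-(4*sqrt(39) + 25)^(1/3) - 1/(4*sqrt(39) + 25)^(1/3) + 2)/8)*cos(sqrt(3)*x*(-(4*sqrt(39) + 25)^(1/3) + (4*sqrt(39) + 25)^(-1/3))/8) + C3*exp(x*((4*sqrt(39) + 25)^(-1/3) + 1 + (4*sqrt(39) + 25)^(1/3))/4) - x^2/3 - sqrt(2)*x/3 - sqrt(2)/3 + 2/3


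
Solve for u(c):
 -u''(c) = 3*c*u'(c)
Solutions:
 u(c) = C1 + C2*erf(sqrt(6)*c/2)


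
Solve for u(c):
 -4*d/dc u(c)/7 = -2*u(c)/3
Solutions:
 u(c) = C1*exp(7*c/6)


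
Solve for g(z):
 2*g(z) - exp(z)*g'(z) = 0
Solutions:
 g(z) = C1*exp(-2*exp(-z))


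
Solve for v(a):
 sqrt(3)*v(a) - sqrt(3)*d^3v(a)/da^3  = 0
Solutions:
 v(a) = C3*exp(a) + (C1*sin(sqrt(3)*a/2) + C2*cos(sqrt(3)*a/2))*exp(-a/2)


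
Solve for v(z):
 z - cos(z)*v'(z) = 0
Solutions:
 v(z) = C1 + Integral(z/cos(z), z)


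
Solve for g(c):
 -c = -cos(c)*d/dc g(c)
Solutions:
 g(c) = C1 + Integral(c/cos(c), c)


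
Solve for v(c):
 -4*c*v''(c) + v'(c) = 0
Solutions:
 v(c) = C1 + C2*c^(5/4)


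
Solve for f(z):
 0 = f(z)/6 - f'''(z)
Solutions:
 f(z) = C3*exp(6^(2/3)*z/6) + (C1*sin(2^(2/3)*3^(1/6)*z/4) + C2*cos(2^(2/3)*3^(1/6)*z/4))*exp(-6^(2/3)*z/12)


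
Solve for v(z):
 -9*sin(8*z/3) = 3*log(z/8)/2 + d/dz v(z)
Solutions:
 v(z) = C1 - 3*z*log(z)/2 + 3*z/2 + 9*z*log(2)/2 + 27*cos(8*z/3)/8


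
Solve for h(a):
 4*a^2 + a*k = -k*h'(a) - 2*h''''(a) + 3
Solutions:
 h(a) = C1 + C2*exp(2^(2/3)*a*(-k)^(1/3)/2) + C3*exp(2^(2/3)*a*(-k)^(1/3)*(-1 + sqrt(3)*I)/4) + C4*exp(-2^(2/3)*a*(-k)^(1/3)*(1 + sqrt(3)*I)/4) - 4*a^3/(3*k) - a^2/2 + 3*a/k
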